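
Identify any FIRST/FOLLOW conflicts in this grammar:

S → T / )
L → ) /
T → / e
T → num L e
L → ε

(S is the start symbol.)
No FIRST/FOLLOW conflicts.

Nullable non-terminals: L.

L: nullable alternative(s) L → ε; FOLLOW(L) = { 'e' }
  L → ) /: FIRST \ {ε} = { ')' } — disjoint from FOLLOW(L)
  L → ε: FIRST \ {ε} = { } — this is the only nullable alternative, skip

S, T have no nullable alternative, so no FIRST/FOLLOW check is needed there.

No FIRST/FOLLOW conflicts found.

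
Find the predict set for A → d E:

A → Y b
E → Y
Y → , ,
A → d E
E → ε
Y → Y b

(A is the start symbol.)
PREDICT(A → d E) = (FIRST(RHS) \ {ε}) ∪ (FOLLOW(A) if ε ∈ FIRST(RHS), i.e. RHS ⇒* ε)
FIRST(d E) = { 'd' }
ε ∉ FIRST(d E), so FOLLOW(A) is not added.
PREDICT(A → d E) = { 'd' }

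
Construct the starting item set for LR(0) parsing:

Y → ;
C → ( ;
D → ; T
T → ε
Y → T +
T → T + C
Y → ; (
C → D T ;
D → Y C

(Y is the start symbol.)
First, augment the grammar with Y' → Y
I₀ = CLOSURE({ [Y' → . Y] }):
  [Y' → . Y] has the dot before Y: add [Y → . ;], [Y → . T +], [Y → . ; (]
  [Y → . T +] has the dot before T: add [T → .], [T → . T + C]
No further items can be added.

I₀ = { [T → . T + C], [T → .], [Y → . ; (], [Y → . ;], [Y → . T +], [Y' → . Y] }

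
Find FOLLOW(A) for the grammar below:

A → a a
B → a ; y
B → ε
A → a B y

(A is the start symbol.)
To compute FOLLOW(A), find every occurrence of A on a right-hand side N → α A β: add FIRST(β) \ {ε}, and if β is empty or nullable also add FOLLOW(N). Iterate to a fixed point.

A is the start symbol, so $ ∈ FOLLOW(A).
A does not occur on any right-hand side.

Taking the union: FOLLOW(A) = { $ }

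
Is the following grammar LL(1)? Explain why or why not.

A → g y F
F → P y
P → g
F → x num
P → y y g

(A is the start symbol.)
A grammar is LL(1) if for each non-terminal N with multiple productions, the predict sets of those productions are pairwise disjoint, where PREDICT(N → α) = (FIRST(α) \ {ε}) ∪ (FOLLOW(N) if α ⇒* ε).

Relevant sets:
  FIRST(P) = { 'g', 'y' }

For F:
  PREDICT(F → P y) = { 'g', 'y' }
  PREDICT(F → x num) = { 'x' }
For P:
  PREDICT(P → g) = { 'g' }
  PREDICT(P → y y g) = { 'y' }
A has a single production, so nothing to check there.

All predict sets are disjoint. The grammar IS LL(1).

Answer: Yes, the grammar is LL(1).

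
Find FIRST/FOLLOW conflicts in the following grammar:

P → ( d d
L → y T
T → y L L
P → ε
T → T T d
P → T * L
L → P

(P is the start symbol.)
Nullable non-terminals: L, P.
FIRST sets used below: FIRST(P) = { '(', 'y', ε }, FIRST(T) = { 'y' }

L: nullable alternative(s) L → P; FOLLOW(L) = { $, '(', '*', 'd', 'y' }
  L → y T: FIRST \ {ε} = { 'y' } — overlaps FOLLOW(L) on { 'y' }: CONFLICT
  L → P: FIRST \ {ε} = { '(', 'y' } — this is the only nullable alternative, skip

P: nullable alternative(s) P → ε; FOLLOW(P) = { $, '(', '*', 'd', 'y' }
  P → ( d d: FIRST \ {ε} = { '(' } — overlaps FOLLOW(P) on { '(' }: CONFLICT
  P → ε: FIRST \ {ε} = { } — this is the only nullable alternative, skip
  P → T * L: FIRST \ {ε} = { 'y' } — overlaps FOLLOW(P) on { 'y' }: CONFLICT

T has no nullable alternative, so no FIRST/FOLLOW check is needed there.

So the grammar has 3 FIRST/FOLLOW conflicts (marked CONFLICT above).

Answer: Yes. P → '(' d d with FOLLOW(P) on { '(' }; P → T '*' L with FOLLOW(P) on { 'y' }; L → y T with FOLLOW(L) on { 'y' }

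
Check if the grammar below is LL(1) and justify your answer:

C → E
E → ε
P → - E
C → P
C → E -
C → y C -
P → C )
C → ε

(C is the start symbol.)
Relevant sets:
  FIRST(E) = { ε }
  FIRST(P) = { ')', '-', 'y' }
  FIRST(C) = { ')', '-', 'y', ε }
  FOLLOW(C) = { $, ')', '-' }

For C:
  PREDICT(C → E) = { $, ')', '-' }
  PREDICT(C → P) = { ')', '-', 'y' }
  PREDICT(C → E '-') = { '-' }
  PREDICT(C → y C '-') = { 'y' }
  PREDICT(C → ε) = { $, ')', '-' }
For P:
  PREDICT(P → '-' E) = { '-' }
  PREDICT(P → C ')') = { ')', '-', 'y' }
E has a single production, so nothing to check there.

Conflict found: Predict set conflict for C: { ')', '-' }
The grammar is NOT LL(1).

Answer: No. Predict set conflict for C: { ')', '-' }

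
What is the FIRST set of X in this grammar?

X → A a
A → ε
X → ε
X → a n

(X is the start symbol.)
{ 'a', ε }

To compute FIRST(X), examine every production with X on the left-hand side, reading each right-hand side left to right until a non-nullable symbol is reached.

FIRST sets of the other non-terminals involved (by the same procedure, iterated to a fixed point):
  FIRST(A) = { ε }

From X → A a:
  - A is a non-terminal: add FIRST(A) \ {ε} = { }
    A is nullable, so continue to the next symbol
  - a is a terminal: add 'a' and stop
From X → ε:
  - ε-production, so ε ∈ FIRST(X)
From X → a n:
  - a is a terminal: add 'a' and stop

Collecting: FIRST(X) = { 'a', ε }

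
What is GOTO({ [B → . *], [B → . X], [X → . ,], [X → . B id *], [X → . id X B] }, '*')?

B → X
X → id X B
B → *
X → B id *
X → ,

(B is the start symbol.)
{ [B → * .] }

GOTO(I, '*') = CLOSURE({ [A → αX.β] : [A → α.Xβ] ∈ I, X = '*' })

Items with dot before '*', with the dot advanced:
  [B → . *] → [B → * .]
Closure adds nothing (no advanced item has the dot before a non-terminal).

GOTO = { [B → * .] }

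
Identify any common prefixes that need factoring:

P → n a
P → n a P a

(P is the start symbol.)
Yes, P has productions with common prefix 'n a'

Left-factoring is needed when two productions for the same non-terminal
share a common prefix on the right-hand side.

Productions for P:
  P → n a
  P → n a P a

Found common prefix 'n a' in productions for P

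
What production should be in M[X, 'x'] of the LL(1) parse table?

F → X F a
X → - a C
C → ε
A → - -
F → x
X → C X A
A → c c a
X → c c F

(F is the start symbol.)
To find M[X, 'x'], we find productions for X where 'x' is in the predict set (PREDICT(N → α) = (FIRST(α) \ {ε}) ∪ (FOLLOW(N) if α ⇒* ε)).

Relevant sets:
  FIRST(C) = { ε }
  FIRST(X) = { '-', 'c' }

X → - a C: PREDICT = { '-' }
X → C X A: PREDICT = { '-', 'c' }
X → c c F: PREDICT = { 'c' }

M[X, 'x'] is empty (no production applies)

Answer: Empty (error entry)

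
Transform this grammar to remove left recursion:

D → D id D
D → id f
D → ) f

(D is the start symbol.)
D → id f D'
D → ) f D'
D' → id D D'
D' → ε

D is directly left-recursive. The standard transformation for
  A → A α₁ | ... | A α_m | β₁ | ... | β_n
is
  A  → β₁ A' | ... | β_n A'
  A' → α₁ A' | ... | α_m A' | ε

D → id f becomes D → id f D'
D → ) f becomes D → ) f D'
D → D id D becomes D' → id D D'
Add D' → ε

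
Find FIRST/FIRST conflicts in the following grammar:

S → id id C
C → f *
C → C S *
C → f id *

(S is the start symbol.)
Yes. C → f '*' / C → C S '*' on { 'f' }; C → f '*' / C → f id '*' on { 'f' }; C → C S '*' / C → f id '*' on { 'f' }

A FIRST/FIRST conflict occurs when two productions N → α and N → β for the same non-terminal have FIRST(α) ∩ FIRST(β) ≠ ∅ (with ε ∈ FIRST of a nullable right-hand side, so two nullable alternatives also conflict).

FIRST sets of the non-terminals at (or reachable through a nullable prefix from) the front of some alternative:
  FIRST(C) = { 'f' }

Productions for C:
  C → f *: FIRST = { 'f' }
  C → C S *: FIRST = { 'f' }
  C → f id *: FIRST = { 'f' }
S has only one production, so no FIRST/FIRST conflict is possible there.

Conflict for C: C → f * and C → C S *
  Overlap: { 'f' }
Conflict for C: C → f * and C → f id *
  Overlap: { 'f' }
Conflict for C: C → C S * and C → f id *
  Overlap: { 'f' }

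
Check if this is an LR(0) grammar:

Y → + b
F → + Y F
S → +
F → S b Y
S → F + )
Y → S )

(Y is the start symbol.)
Augment with Y' → Y and build the canonical LR(0) collection (I0 = CLOSURE({[Y' → . Y]}), then GOTO on every symbol after a dot until no new states appear). It has 15 states:
  I0: { [F → . + Y F], [F → . S b Y], [S → . +], [S → . F + )], [Y → . + b], [Y → . S )], [Y' → . Y] }  — shift
  I1: { [F → + . Y F], [F → . + Y F], [F → . S b Y], [S → + .], [S → . +], [S → . F + )], [Y → + . b], [Y → . + b], [Y → . S )] }  — shift, reduce
  I2: { [S → F . + )] }  — shift
  I3: { [F → S . b Y], [Y → S . )] }  — shift
  I4: { [Y' → Y .] }  — accept
  I5: { [Y → S ) .] }  — reduce
  I6: { [F → . + Y F], [F → . S b Y], [F → S b . Y], [S → . +], [S → . F + )], [Y → . + b], [Y → . S )] }  — shift
  I7: { [F → S b Y .] }  — reduce
  I8: { [S → F + . )] }  — shift
  I9: { [S → F + ) .] }  — reduce
  I10: { [F → + Y . F], [F → . + Y F], [F → . S b Y], [S → . +], [S → . F + )] }  — shift
  I11: { [Y → + b .] }  — reduce
  I12: { [F → + . Y F], [F → . + Y F], [F → . S b Y], [S → + .], [S → . +], [S → . F + )], [Y → . + b], [Y → . S )] }  — shift, reduce
  I13: { [F → + Y F .], [S → F . + )] }  — shift, reduce
  I14: { [F → S . b Y] }  — shift

Conflict in state I1:
  Shift-reduce conflict between [S → + .] and [F → . + Y F]
So the grammar is NOT LR(0).

Answer: No. Shift-reduce conflict between [S → + .] and [F → . + Y F]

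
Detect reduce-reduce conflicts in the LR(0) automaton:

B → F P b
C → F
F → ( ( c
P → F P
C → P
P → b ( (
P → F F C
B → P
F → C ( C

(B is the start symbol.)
Yes — I5: [B → P .] vs [C → P .]; I10: [C → P .] vs [P → F P .]; I13: [C → P .] vs [P → F P .]

Augment with B' → B and build the canonical LR(0) collection (I0 = CLOSURE({[B' → . B]}), then GOTO on every symbol after a dot until no new states appear). It has 20 states:
  I0: { [B → . F P b], [B → . P], [B' → . B], [C → . F], [C → . P], [F → . ( ( c], [F → . C ( C], [P → . F F C], [P → . F P], [P → . b ( (] }  — shift
  I1: { [F → ( . ( c] }  — shift
  I2: { [B' → B .] }  — accept
  I3: { [F → C . ( C] }  — shift
  I4: { [B → F . P b], [C → . F], [C → . P], [C → F .], [F → . ( ( c], [F → . C ( C], [P → . F F C], [P → . F P], [P → . b ( (], [P → F . F C], [P → F . P] }  — shift, reduce
  I5: { [B → P .], [C → P .] }  — 2 reduces
  I6: { [P → b . ( (] }  — shift
  I7: { [P → b ( . (] }  — shift
  I8: { [P → b ( ( .] }  — reduce
  I9: { [C → . F], [C → . P], [C → F .], [F → . ( ( c], [F → . C ( C], [P → . F F C], [P → . F P], [P → . b ( (], [P → F . F C], [P → F . P], [P → F F . C] }  — shift, reduce
  I10: { [B → F P . b], [C → P .], [P → F P .] }  — shift, 2 reduces
  I11: { [B → F P b .] }  — reduce
  I12: { [F → C . ( C], [P → F F C .] }  — shift, reduce
  I13: { [C → P .], [P → F P .] }  — 2 reduces
  I14: { [C → . F], [C → . P], [F → . ( ( c], [F → . C ( C], [F → C ( . C], [P → . F F C], [P → . F P], [P → . b ( (] }  — shift
  I15: { [F → C ( C .], [F → C . ( C] }  — shift, reduce
  I16: { [C → . F], [C → . P], [C → F .], [F → . ( ( c], [F → . C ( C], [P → . F F C], [P → . F P], [P → . b ( (], [P → F . F C], [P → F . P] }  — shift, reduce
  I17: { [C → P .] }  — reduce
  I18: { [F → ( ( . c] }  — shift
  I19: { [F → ( ( c .] }  — reduce

I5 contains complete items [B → P .], [C → P .] — reduce-reduce conflict.
I10 contains complete items [C → P .], [P → F P .] — reduce-reduce conflict.
I13 contains complete items [C → P .], [P → F P .] — reduce-reduce conflict.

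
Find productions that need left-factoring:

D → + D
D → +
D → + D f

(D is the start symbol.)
Left-factoring is needed when two productions for the same non-terminal
share a common prefix on the right-hand side.

Productions for D:
  D → + D
  D → +
  D → + D f

Found common prefix '+' in productions for D

Answer: Yes, D has productions with common prefix '+'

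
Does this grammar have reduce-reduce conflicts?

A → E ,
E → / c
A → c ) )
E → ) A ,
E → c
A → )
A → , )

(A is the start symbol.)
Augment with A' → A and build the canonical LR(0) collection (I0 = CLOSURE({[A' → . A]}), then GOTO on every symbol after a dot until no new states appear). It has 14 states:
  I0: { [A → . )], [A → . , )], [A → . E ,], [A → . c ) )], [A' → . A], [E → . ) A ,], [E → . / c], [E → . c] }  — shift
  I1: { [A → ) .], [A → . )], [A → . , )], [A → . E ,], [A → . c ) )], [E → ) . A ,], [E → . ) A ,], [E → . / c], [E → . c] }  — shift, reduce
  I2: { [A → , . )] }  — shift
  I3: { [E → / . c] }  — shift
  I4: { [A' → A .] }  — accept
  I5: { [A → E . ,] }  — shift
  I6: { [A → c . ) )], [E → c .] }  — shift, reduce
  I7: { [A → c ) . )] }  — shift
  I8: { [A → c ) ) .] }  — reduce
  I9: { [A → E , .] }  — reduce
  I10: { [E → / c .] }  — reduce
  I11: { [A → , ) .] }  — reduce
  I12: { [E → ) A . ,] }  — shift
  I13: { [E → ) A , .] }  — reduce

No state contains more than one complete item.

Answer: No reduce-reduce conflicts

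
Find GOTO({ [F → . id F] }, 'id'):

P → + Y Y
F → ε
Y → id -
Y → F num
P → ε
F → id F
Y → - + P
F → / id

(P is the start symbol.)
GOTO(I, 'id') = CLOSURE({ [A → αX.β] : [A → α.Xβ] ∈ I, X = 'id' })

Items with dot before 'id', with the dot advanced:
  [F → . id F] → [F → id . F]
Closure of the advanced items:
  [F → id . F] has the dot before F: add [F → .], [F → . id F], [F → . / id]

GOTO = { [F → . / id], [F → . id F], [F → .], [F → id . F] }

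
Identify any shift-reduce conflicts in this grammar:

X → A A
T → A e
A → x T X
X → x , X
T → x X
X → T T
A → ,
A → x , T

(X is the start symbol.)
Augment with X' → X and build the canonical LR(0) collection (I0 = CLOSURE({[X' → . X]}), then GOTO on every symbol after a dot until no new states appear). It has 22 states:
  I0: { [A → . ,], [A → . x , T], [A → . x T X], [T → . A e], [T → . x X], [X → . A A], [X → . T T], [X → . x , X], [X' → . X] }  — shift
  I1: { [A → , .] }  — reduce
  I2: { [A → . ,], [A → . x , T], [A → . x T X], [T → A . e], [X → A . A] }  — shift
  I3: { [A → . ,], [A → . x , T], [A → . x T X], [T → . A e], [T → . x X], [X → T . T] }  — shift
  I4: { [X' → X .] }  — accept
  I5: { [A → . ,], [A → . x , T], [A → . x T X], [A → x . , T], [A → x . T X], [T → . A e], [T → . x X], [T → x . X], [X → . A A], [X → . T T], [X → . x , X], [X → x . , X] }  — shift
  I6: { [A → , .], [A → . ,], [A → . x , T], [A → . x T X], [A → x , . T], [T → . A e], [T → . x X], [X → . A A], [X → . T T], [X → . x , X], [X → x , . X] }  — shift, reduce
  I7: { [A → . ,], [A → . x , T], [A → . x T X], [A → x T . X], [T → . A e], [T → . x X], [X → . A A], [X → . T T], [X → . x , X], [X → T . T] }  — shift
  I8: { [T → x X .] }  — reduce
  I9: { [A → . ,], [A → . x , T], [A → . x T X], [T → . A e], [T → . x X], [X → T . T], [X → T T .] }  — shift, reduce
  I10: { [A → x T X .] }  — reduce
  I11: { [T → A . e] }  — shift
  I12: { [X → T T .] }  — reduce
  I13: { [A → . ,], [A → . x , T], [A → . x T X], [A → x . , T], [A → x . T X], [T → . A e], [T → . x X], [T → x . X], [X → . A A], [X → . T T], [X → . x , X] }  — shift
  I14: { [A → , .], [A → . ,], [A → . x , T], [A → . x T X], [A → x , . T], [T → . A e], [T → . x X] }  — shift, reduce
  I15: { [A → x , T .] }  — reduce
  I16: { [T → A e .] }  — reduce
  I17: { [A → . ,], [A → . x , T], [A → . x T X], [A → x , T .], [T → . A e], [T → . x X], [X → T . T] }  — shift, reduce
  I18: { [X → x , X .] }  — reduce
  I19: { [X → A A .] }  — reduce
  I20: { [A → . ,], [A → . x , T], [A → . x T X], [A → x . , T], [A → x . T X], [T → . A e], [T → . x X] }  — shift
  I21: { [A → . ,], [A → . x , T], [A → . x T X], [A → x T . X], [T → . A e], [T → . x X], [X → . A A], [X → . T T], [X → . x , X] }  — shift

I6 contains reduce item [A → , .] and shift items [A → . ,], [A → . x , T], [A → . x T X], [T → . x X], [X → . x , X] — shift-reduce conflict.
I9 contains reduce item [X → T T .] and shift items [A → . ,], [A → . x , T], [A → . x T X], [T → . x X] — shift-reduce conflict.
I14 contains reduce item [A → , .] and shift items [A → . ,], [A → . x , T], [A → . x T X], [T → . x X] — shift-reduce conflict.
I17 contains reduce item [A → x , T .] and shift items [A → . ,], [A → . x , T], [A → . x T X], [T → . x X] — shift-reduce conflict.

Answer: Yes — I6: [A → , .] vs [A → . ,]; I9: [X → T T .] vs [A → . ,]; I14: [A → , .] vs [A → . ,]; I17: [A → x , T .] vs [A → . ,]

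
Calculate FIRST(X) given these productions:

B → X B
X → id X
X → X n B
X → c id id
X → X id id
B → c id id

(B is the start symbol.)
{ 'c', 'id' }

To compute FIRST(X), examine every production with X on the left-hand side, reading each right-hand side left to right until a non-nullable symbol is reached.

From X → id X:
  - id is a terminal: add 'id' and stop
From X → X n B:
  - X is the symbol being defined: contributes nothing new
    X is not nullable, so stop
From X → c id id:
  - c is a terminal: add 'c' and stop
From X → X id id:
  - X is the symbol being defined: contributes nothing new
    X is not nullable, so stop

Collecting: FIRST(X) = { 'c', 'id' }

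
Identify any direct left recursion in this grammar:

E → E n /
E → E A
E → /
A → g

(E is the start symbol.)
Yes, E is left-recursive

Direct left recursion occurs when N → N α for some non-terminal N (the right-hand side begins with the left-hand side itself).

E → E n /: LEFT RECURSIVE (starts with E)
E → E A: LEFT RECURSIVE (starts with E)
E → /: starts with '/'
A → g: starts with g

The grammar has direct left recursion on: E.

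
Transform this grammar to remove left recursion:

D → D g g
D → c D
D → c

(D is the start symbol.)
D is directly left-recursive. The standard transformation for
  A → A α₁ | ... | A α_m | β₁ | ... | β_n
is
  A  → β₁ A' | ... | β_n A'
  A' → α₁ A' | ... | α_m A' | ε

D → c D becomes D → c D D'
D → c becomes D → c D'
D → D g g becomes D' → g g D'
Add D' → ε

Resulting grammar:
D → c D D'
D → c D'
D' → g g D'
D' → ε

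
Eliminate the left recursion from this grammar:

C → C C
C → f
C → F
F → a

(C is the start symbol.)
C → f C'
C → F C'
C' → C C'
C' → ε
F → a

C is directly left-recursive. The standard transformation for
  A → A α₁ | ... | A α_m | β₁ | ... | β_n
is
  A  → β₁ A' | ... | β_n A'
  A' → α₁ A' | ... | α_m A' | ε

C → f becomes C → f C'
C → F becomes C → F C'
C → C C becomes C' → C C'
Add C' → ε

Productions for other non-terminals are unchanged:
  F → a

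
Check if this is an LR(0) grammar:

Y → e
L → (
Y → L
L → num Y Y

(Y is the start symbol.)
A grammar is LR(0) if no state in the canonical LR(0) collection has:
  - both a shift item (dot before a terminal) and a complete item (shift-reduce conflict), or
  - two or more complete items (reduce-reduce conflict; the accept item [Y' → Y .] counts as a complete item here).

Augment with Y' → Y and build the canonical LR(0) collection (I0 = CLOSURE({[Y' → . Y]}), then GOTO on every symbol after a dot until no new states appear). It has 8 states:
  I0: { [L → . (], [L → . num Y Y], [Y → . L], [Y → . e], [Y' → . Y] }  — shift
  I1: { [L → ( .] }  — reduce
  I2: { [Y → L .] }  — reduce
  I3: { [Y' → Y .] }  — accept
  I4: { [Y → e .] }  — reduce
  I5: { [L → . (], [L → . num Y Y], [L → num . Y Y], [Y → . L], [Y → . e] }  — shift
  I6: { [L → . (], [L → . num Y Y], [L → num Y . Y], [Y → . L], [Y → . e] }  — shift
  I7: { [L → num Y Y .] }  — reduce

Every state is either a pure shift/goto state or contains exactly one complete item and nothing to shift — no conflicts. The grammar is LR(0).

Answer: Yes, the grammar is LR(0)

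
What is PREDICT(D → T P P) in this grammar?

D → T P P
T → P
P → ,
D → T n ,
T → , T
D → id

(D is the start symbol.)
PREDICT(D → T P P) = (FIRST(RHS) \ {ε}) ∪ (FOLLOW(D) if ε ∈ FIRST(RHS), i.e. RHS ⇒* ε)
FIRST(T) = { ',' }
FIRST(T P P) = { ',' }
ε ∉ FIRST(T P P), so FOLLOW(D) is not added.
PREDICT(D → T P P) = { ',' }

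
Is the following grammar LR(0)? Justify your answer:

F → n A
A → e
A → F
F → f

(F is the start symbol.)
Yes, the grammar is LR(0)

A grammar is LR(0) if no state in the canonical LR(0) collection has:
  - both a shift item (dot before a terminal) and a complete item (shift-reduce conflict), or
  - two or more complete items (reduce-reduce conflict; the accept item [F' → F .] counts as a complete item here).

Augment with F' → F and build the canonical LR(0) collection (I0 = CLOSURE({[F' → . F]}), then GOTO on every symbol after a dot until no new states appear). It has 7 states:
  I0: { [F → . f], [F → . n A], [F' → . F] }  — shift
  I1: { [F' → F .] }  — accept
  I2: { [F → f .] }  — reduce
  I3: { [A → . F], [A → . e], [F → . f], [F → . n A], [F → n . A] }  — shift
  I4: { [F → n A .] }  — reduce
  I5: { [A → F .] }  — reduce
  I6: { [A → e .] }  — reduce

Every state is either a pure shift/goto state or contains exactly one complete item and nothing to shift — no conflicts. The grammar is LR(0).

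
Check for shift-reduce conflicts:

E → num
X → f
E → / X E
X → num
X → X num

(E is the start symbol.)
A shift-reduce conflict occurs when an LR(0) state has both:
  - a complete (reduce) item [A → α .] (dot at the end), and
  - a shift item [B → β . c γ] (dot before a terminal).

Augment with E' → E and build the canonical LR(0) collection (I0 = CLOSURE({[E' → . E]}), then GOTO on every symbol after a dot until no new states appear). It has 9 states:
  I0: { [E → . / X E], [E → . num], [E' → . E] }  — shift
  I1: { [E → / . X E], [X → . X num], [X → . f], [X → . num] }  — shift
  I2: { [E' → E .] }  — accept
  I3: { [E → num .] }  — reduce
  I4: { [E → . / X E], [E → . num], [E → / X . E], [X → X . num] }  — shift
  I5: { [X → f .] }  — reduce
  I6: { [X → num .] }  — reduce
  I7: { [E → / X E .] }  — reduce
  I8: { [E → num .], [X → X num .] }  — 2 reduces

No state contains both a complete item and a shift item.

Answer: No shift-reduce conflicts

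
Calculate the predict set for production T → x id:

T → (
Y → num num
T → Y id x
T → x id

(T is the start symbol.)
{ 'x' }

PREDICT(T → x id) = (FIRST(RHS) \ {ε}) ∪ (FOLLOW(T) if ε ∈ FIRST(RHS), i.e. RHS ⇒* ε)
FIRST(x id) = { 'x' }
ε ∉ FIRST(x id), so FOLLOW(T) is not added.
PREDICT(T → x id) = { 'x' }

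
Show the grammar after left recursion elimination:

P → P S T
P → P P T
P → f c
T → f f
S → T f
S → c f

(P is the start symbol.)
P → f c P'
P' → S T P'
P' → P T P'
P' → ε
T → f f
S → T f
S → c f

P is directly left-recursive. The standard transformation for
  A → A α₁ | ... | A α_m | β₁ | ... | β_n
is
  A  → β₁ A' | ... | β_n A'
  A' → α₁ A' | ... | α_m A' | ε

P → f c becomes P → f c P'
P → P S T becomes P' → S T P'
P → P P T becomes P' → P T P'
Add P' → ε

Productions for other non-terminals are unchanged:
  T → f f
  S → T f
  S → c f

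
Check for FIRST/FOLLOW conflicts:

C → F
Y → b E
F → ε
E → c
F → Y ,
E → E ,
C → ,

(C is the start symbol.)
A FIRST/FOLLOW conflict occurs when a non-terminal N has a nullable alternative N → β (β ⇒* ε) and another alternative N → α with FIRST(α) ∩ FOLLOW(N) ≠ ∅: on such a lookahead the parser cannot decide between expanding α and letting N vanish via β.

Nullable non-terminals: C, F.
FIRST sets used below: FIRST(F) = { 'b', ε }, FIRST(Y) = { 'b' }

C: nullable alternative(s) C → F; FOLLOW(C) = { $ }
  C → F: FIRST \ {ε} = { 'b' } — this is the only nullable alternative, skip
  C → ,: FIRST \ {ε} = { ',' } — disjoint from FOLLOW(C)

F: nullable alternative(s) F → ε; FOLLOW(F) = { $ }
  F → ε: FIRST \ {ε} = { } — this is the only nullable alternative, skip
  F → Y ,: FIRST \ {ε} = { 'b' } — disjoint from FOLLOW(F)

E, Y have no nullable alternative, so no FIRST/FOLLOW check is needed there.

No FIRST/FOLLOW conflicts found.

Answer: No FIRST/FOLLOW conflicts.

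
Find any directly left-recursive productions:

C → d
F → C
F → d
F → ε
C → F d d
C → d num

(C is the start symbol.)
Direct left recursion occurs when N → N α for some non-terminal N (the right-hand side begins with the left-hand side itself).

C → d: starts with d
F → C: starts with C
F → d: starts with d
F → ε: starts with ε
C → F d d: starts with F
C → d num: starts with d

No direct left recursion found.

Answer: No direct left recursion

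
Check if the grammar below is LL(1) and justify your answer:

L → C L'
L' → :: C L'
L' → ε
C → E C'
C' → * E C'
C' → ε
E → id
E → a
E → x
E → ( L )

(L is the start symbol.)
A grammar is LL(1) if for each non-terminal N with multiple productions, the predict sets of those productions are pairwise disjoint, where PREDICT(N → α) = (FIRST(α) \ {ε}) ∪ (FOLLOW(N) if α ⇒* ε).

Relevant sets:
  FOLLOW(L') = { $, ')' }
  FOLLOW(C') = { $, ')', '::' }

For L':
  PREDICT(L' → :: C L') = { '::' }
  PREDICT(L' → ε) = { $, ')' }
For C':
  PREDICT(C' → '*' E C') = { '*' }
  PREDICT(C' → ε) = { $, ')', '::' }
For E:
  PREDICT(E → id) = { 'id' }
  PREDICT(E → a) = { 'a' }
  PREDICT(E → x) = { 'x' }
  PREDICT(E → '(' L ')') = { '(' }
L, C have a single production, so nothing to check there.

All predict sets are disjoint. The grammar IS LL(1).

Answer: Yes, the grammar is LL(1).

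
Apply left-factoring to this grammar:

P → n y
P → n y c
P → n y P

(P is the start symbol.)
P → n y P'
P' → ε
P' → c
P' → P

Left-factoring transforms A → αβ₁ | αβ₂ into A → αA' and A' → β₁ | β₂
(α is the longest common prefix among the alternatives). Repeat until
no nonterminal has two alternatives with a common prefix.

Round 1: P has alternatives sharing prefix 'n y'. Introduce P': P → n y P'
  Add: P' → ε
  Add: P' → c
  Add: P' → P

No remaining common prefixes — done.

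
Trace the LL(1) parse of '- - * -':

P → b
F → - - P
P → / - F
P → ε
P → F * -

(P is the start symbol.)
LL(1) parsing maintains a stack (initially the start symbol over $) and the input. At each step: if the stack top is a terminal, match it against the current input token; if it is a non-terminal N, replace it with the RHS of M[N, lookahead] (the unique production whose predict set contains the lookahead).

Stack is shown with the top on the left.

Stack        Input      Action
------------------------------
P $          - - * - $  output P → F * -
F * - $      - - * - $  output F → - - P
- - P * - $  - - * - $  match '-'
- P * - $    - * - $    match '-'
P * - $      * - $      output P → ε
* - $        * - $      match '*'
- $          - $        match '-'
$            $          accept

The string is accepted.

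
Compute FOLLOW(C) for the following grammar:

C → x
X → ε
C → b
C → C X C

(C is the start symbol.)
{ $, 'b', 'x' }

C is the start symbol, so $ ∈ FOLLOW(C).
In C → C X C: C is followed by X C, add FIRST(X C) \ {ε} = { 'b', 'x' }
In C → C X C: C is at the end; this adds FOLLOW(C) to itself — nothing new

Taking the union: FOLLOW(C) = { $, 'b', 'x' }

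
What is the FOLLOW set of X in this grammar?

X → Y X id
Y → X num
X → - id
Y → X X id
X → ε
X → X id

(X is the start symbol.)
{ $, '-', 'id', 'num' }

X is the start symbol, so $ ∈ FOLLOW(X).
In X → Y X id: X is followed by id, add FIRST(id) \ {ε} = { 'id' }
In Y → X num: X is followed by num, add FIRST(num) \ {ε} = { 'num' }
In Y → X X id: X is followed by X id, add FIRST(X id) \ {ε} = { '-', 'id', 'num' }
In Y → X X id: X is followed by id, add FIRST(id) \ {ε} = { 'id' }
In X → X id: X is followed by id, add FIRST(id) \ {ε} = { 'id' }

Taking the union: FOLLOW(X) = { $, '-', 'id', 'num' }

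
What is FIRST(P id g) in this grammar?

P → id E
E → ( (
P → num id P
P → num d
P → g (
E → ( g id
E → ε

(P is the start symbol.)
{ 'g', 'id', 'num' }

FIRST sets of the non-terminals involved (from the grammar, by fixed-point iteration):
  FIRST(P) = { 'g', 'id', 'num' }

To compute FIRST(P id g), process the symbols left to right:
Symbol P is a non-terminal. Add FIRST(P) \ {ε} = { 'g', 'id', 'num' }
P is not nullable (ε ∉ FIRST(P)), so stop here.
FIRST(P id g) = { 'g', 'id', 'num' }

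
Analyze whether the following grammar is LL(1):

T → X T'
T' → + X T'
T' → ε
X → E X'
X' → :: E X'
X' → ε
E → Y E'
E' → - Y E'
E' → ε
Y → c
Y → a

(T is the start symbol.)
A grammar is LL(1) if for each non-terminal N with multiple productions, the predict sets of those productions are pairwise disjoint, where PREDICT(N → α) = (FIRST(α) \ {ε}) ∪ (FOLLOW(N) if α ⇒* ε).

Relevant sets:
  FOLLOW(T') = { $ }
  FOLLOW(X') = { $, '+' }
  FOLLOW(E') = { $, '+', '::' }

For T':
  PREDICT(T' → '+' X T') = { '+' }
  PREDICT(T' → ε) = { $ }
For X':
  PREDICT(X' → :: E X') = { '::' }
  PREDICT(X' → ε) = { $, '+' }
For E':
  PREDICT(E' → '-' Y E') = { '-' }
  PREDICT(E' → ε) = { $, '+', '::' }
For Y:
  PREDICT(Y → c) = { 'c' }
  PREDICT(Y → a) = { 'a' }
T, X, E have a single production, so nothing to check there.

All predict sets are disjoint. The grammar IS LL(1).

Answer: Yes, the grammar is LL(1).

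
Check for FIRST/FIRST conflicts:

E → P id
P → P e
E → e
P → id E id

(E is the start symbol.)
Yes. P → P e / P → id E id on { 'id' }

A FIRST/FIRST conflict occurs when two productions N → α and N → β for the same non-terminal have FIRST(α) ∩ FIRST(β) ≠ ∅ (with ε ∈ FIRST of a nullable right-hand side, so two nullable alternatives also conflict).

FIRST sets of the non-terminals at (or reachable through a nullable prefix from) the front of some alternative:
  FIRST(P) = { 'id' }

Productions for E:
  E → P id: FIRST = { 'id' }
  E → e: FIRST = { 'e' }
Productions for P:
  P → P e: FIRST = { 'id' }
  P → id E id: FIRST = { 'id' }

Conflict for P: P → P e and P → id E id
  Overlap: { 'id' }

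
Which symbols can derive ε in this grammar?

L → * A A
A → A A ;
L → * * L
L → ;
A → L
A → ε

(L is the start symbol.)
{ 'A' }

A non-terminal is nullable if it can derive ε (the empty string): either it has an ε-production, or it has a production whose right-hand side consists entirely of nullable non-terminals.

ε-productions: A → ε
So A is immediately nullable.
No further non-terminal can be added: every production for the remaining non-terminals contains a terminal or a non-nullable non-terminal.
Nullable = { 'A' }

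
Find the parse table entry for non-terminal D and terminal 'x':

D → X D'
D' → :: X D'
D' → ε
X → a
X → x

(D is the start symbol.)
D → X D'

To find M[D, 'x'], we find productions for D where 'x' is in the predict set (PREDICT(N → α) = (FIRST(α) \ {ε}) ∪ (FOLLOW(N) if α ⇒* ε)).

Relevant sets:
  FIRST(X) = { 'a', 'x' }

D → X D': PREDICT = { 'a', 'x' }
  'x' is in predict set, so this production goes in M[D, 'x']

M[D, 'x'] = D → X D'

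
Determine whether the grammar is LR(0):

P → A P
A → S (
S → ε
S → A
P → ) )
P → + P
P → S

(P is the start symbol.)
Augment with P' → P and build the canonical LR(0) collection (I0 = CLOSURE({[P' → . P]}), then GOTO on every symbol after a dot until no new states appear). It has 10 states:
  I0: { [A → . S (], [P → . ) )], [P → . + P], [P → . A P], [P → . S], [P' → . P], [S → . A], [S → .] }  — shift, reduce
  I1: { [P → ) . )] }  — shift
  I2: { [A → . S (], [P → + . P], [P → . ) )], [P → . + P], [P → . A P], [P → . S], [S → . A], [S → .] }  — shift, reduce
  I3: { [A → . S (], [P → . ) )], [P → . + P], [P → . A P], [P → . S], [P → A . P], [S → . A], [S → .], [S → A .] }  — shift, 2 reduces
  I4: { [P' → P .] }  — accept
  I5: { [A → S . (], [P → S .] }  — shift, reduce
  I6: { [A → S ( .] }  — reduce
  I7: { [P → A P .] }  — reduce
  I8: { [P → + P .] }  — reduce
  I9: { [P → ) ) .] }  — reduce

Conflict in state I0:
  Shift-reduce conflict between [S → .] and [P → . ) )]
So the grammar is NOT LR(0).

Answer: No. Shift-reduce conflict between [S → .] and [P → . ) )]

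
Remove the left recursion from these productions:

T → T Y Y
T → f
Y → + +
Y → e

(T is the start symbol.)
T → f T'
T' → Y Y T'
T' → ε
Y → + +
Y → e

T is directly left-recursive. The standard transformation for
  A → A α₁ | ... | A α_m | β₁ | ... | β_n
is
  A  → β₁ A' | ... | β_n A'
  A' → α₁ A' | ... | α_m A' | ε

T → f becomes T → f T'
T → T Y Y becomes T' → Y Y T'
Add T' → ε

Productions for other non-terminals are unchanged:
  Y → + +
  Y → e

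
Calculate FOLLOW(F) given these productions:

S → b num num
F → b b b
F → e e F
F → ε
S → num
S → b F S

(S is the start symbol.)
In F → e e F: F is at the end; this adds FOLLOW(F) to itself — nothing new
In S → b F S: F is followed by S, add FIRST(S) \ {ε} = { 'b', 'num' }

Taking the union: FOLLOW(F) = { 'b', 'num' }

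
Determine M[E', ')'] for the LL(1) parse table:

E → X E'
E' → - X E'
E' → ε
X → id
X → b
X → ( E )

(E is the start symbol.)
E' → ε

To find M[E', ')'], we find productions for E' where ')' is in the predict set (PREDICT(N → α) = (FIRST(α) \ {ε}) ∪ (FOLLOW(N) if α ⇒* ε)).

Relevant sets:
  FOLLOW(E') = { $, ')' }

E' → - X E': PREDICT = { '-' }
E' → ε: PREDICT = { $, ')' }
  ')' is in predict set, so this production goes in M[E', ')']

M[E', ')'] = E' → ε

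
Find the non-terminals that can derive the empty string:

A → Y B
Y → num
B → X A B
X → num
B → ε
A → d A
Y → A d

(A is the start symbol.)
ε-productions: B → ε
So B is immediately nullable.
No further non-terminal can be added: every production for the remaining non-terminals contains a terminal or a non-nullable non-terminal.
Nullable = { 'B' }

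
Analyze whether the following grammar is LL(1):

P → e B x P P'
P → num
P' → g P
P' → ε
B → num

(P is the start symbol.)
No. Predict set conflict for P': { 'g' }

Relevant sets:
  FOLLOW(P') = { $, 'g' }

For P:
  PREDICT(P → e B x P P') = { 'e' }
  PREDICT(P → num) = { 'num' }
For P':
  PREDICT(P' → g P) = { 'g' }
  PREDICT(P' → ε) = { $, 'g' }
B has a single production, so nothing to check there.

Conflict found: Predict set conflict for P': { 'g' }
The grammar is NOT LL(1).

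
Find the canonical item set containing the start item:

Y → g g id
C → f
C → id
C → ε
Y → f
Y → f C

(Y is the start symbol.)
{ [Y → . f C], [Y → . f], [Y → . g g id], [Y' → . Y] }

First, augment the grammar with Y' → Y
I₀ = CLOSURE({ [Y' → . Y] }):
  [Y' → . Y] has the dot before Y: add [Y → . g g id], [Y → . f], [Y → . f C]
No further items can be added.

I₀ = { [Y → . f C], [Y → . f], [Y → . g g id], [Y' → . Y] }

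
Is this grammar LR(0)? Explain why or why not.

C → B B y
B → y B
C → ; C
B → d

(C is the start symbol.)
Yes, the grammar is LR(0)

Augment with C' → C and build the canonical LR(0) collection (I0 = CLOSURE({[C' → . C]}), then GOTO on every symbol after a dot until no new states appear). It has 10 states:
  I0: { [B → . d], [B → . y B], [C → . ; C], [C → . B B y], [C' → . C] }  — shift
  I1: { [B → . d], [B → . y B], [C → . ; C], [C → . B B y], [C → ; . C] }  — shift
  I2: { [B → . d], [B → . y B], [C → B . B y] }  — shift
  I3: { [C' → C .] }  — accept
  I4: { [B → d .] }  — reduce
  I5: { [B → . d], [B → . y B], [B → y . B] }  — shift
  I6: { [B → y B .] }  — reduce
  I7: { [C → B B . y] }  — shift
  I8: { [C → B B y .] }  — reduce
  I9: { [C → ; C .] }  — reduce

Every state is either a pure shift/goto state or contains exactly one complete item and nothing to shift — no conflicts. The grammar is LR(0).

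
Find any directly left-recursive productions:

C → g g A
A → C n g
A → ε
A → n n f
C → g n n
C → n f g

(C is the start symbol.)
No direct left recursion

Direct left recursion occurs when N → N α for some non-terminal N (the right-hand side begins with the left-hand side itself).

C → g g A: starts with g
A → C n g: starts with C
A → ε: starts with ε
A → n n f: starts with n
C → g n n: starts with g
C → n f g: starts with n

No direct left recursion found.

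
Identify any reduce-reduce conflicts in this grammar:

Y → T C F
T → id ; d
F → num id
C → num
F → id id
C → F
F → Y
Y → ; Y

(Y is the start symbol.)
No reduce-reduce conflicts

A reduce-reduce conflict occurs when an LR(0) state has two complete items [A → α .] and [B → β .] — both call for a reduction, and with no lookahead the parser cannot choose between them.

Augment with Y' → Y and build the canonical LR(0) collection (I0 = CLOSURE({[Y' → . Y]}), then GOTO on every symbol after a dot until no new states appear). It has 17 states:
  I0: { [T → . id ; d], [Y → . ; Y], [Y → . T C F], [Y' → . Y] }  — shift
  I1: { [T → . id ; d], [Y → . ; Y], [Y → . T C F], [Y → ; . Y] }  — shift
  I2: { [C → . F], [C → . num], [F → . Y], [F → . id id], [F → . num id], [T → . id ; d], [Y → . ; Y], [Y → . T C F], [Y → T . C F] }  — shift
  I3: { [Y' → Y .] }  — accept
  I4: { [T → id . ; d] }  — shift
  I5: { [T → id ; . d] }  — shift
  I6: { [T → id ; d .] }  — reduce
  I7: { [F → . Y], [F → . id id], [F → . num id], [T → . id ; d], [Y → . ; Y], [Y → . T C F], [Y → T C . F] }  — shift
  I8: { [C → F .] }  — reduce
  I9: { [F → Y .] }  — reduce
  I10: { [F → id . id], [T → id . ; d] }  — shift
  I11: { [C → num .], [F → num . id] }  — shift, reduce
  I12: { [F → num id .] }  — reduce
  I13: { [F → id id .] }  — reduce
  I14: { [Y → T C F .] }  — reduce
  I15: { [F → num . id] }  — shift
  I16: { [Y → ; Y .] }  — reduce

No state contains more than one complete item.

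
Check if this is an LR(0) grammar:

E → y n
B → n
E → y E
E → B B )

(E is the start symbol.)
Augment with E' → E and build the canonical LR(0) collection (I0 = CLOSURE({[E' → . E]}), then GOTO on every symbol after a dot until no new states appear). It has 9 states:
  I0: { [B → . n], [E → . B B )], [E → . y E], [E → . y n], [E' → . E] }  — shift
  I1: { [B → . n], [E → B . B )] }  — shift
  I2: { [E' → E .] }  — accept
  I3: { [B → n .] }  — reduce
  I4: { [B → . n], [E → . B B )], [E → . y E], [E → . y n], [E → y . E], [E → y . n] }  — shift
  I5: { [E → y E .] }  — reduce
  I6: { [B → n .], [E → y n .] }  — 2 reduces
  I7: { [E → B B . )] }  — shift
  I8: { [E → B B ) .] }  — reduce

Conflict in state I6:
  Reduce-reduce conflict: [B → n .] and [E → y n .]
So the grammar is NOT LR(0).

Answer: No. Reduce-reduce conflict: [B → n .] and [E → y n .]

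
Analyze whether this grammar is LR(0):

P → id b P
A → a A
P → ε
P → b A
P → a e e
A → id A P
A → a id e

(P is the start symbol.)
Augment with P' → P and build the canonical LR(0) collection (I0 = CLOSURE({[P' → . P]}), then GOTO on every symbol after a dot until no new states appear). It has 17 states:
  I0: { [P → . a e e], [P → . b A], [P → . id b P], [P → .], [P' → . P] }  — shift, reduce
  I1: { [P' → P .] }  — accept
  I2: { [P → a . e e] }  — shift
  I3: { [A → . a A], [A → . a id e], [A → . id A P], [P → b . A] }  — shift
  I4: { [P → id . b P] }  — shift
  I5: { [P → . a e e], [P → . b A], [P → . id b P], [P → .], [P → id b . P] }  — shift, reduce
  I6: { [P → id b P .] }  — reduce
  I7: { [P → b A .] }  — reduce
  I8: { [A → . a A], [A → . a id e], [A → . id A P], [A → a . A], [A → a . id e] }  — shift
  I9: { [A → . a A], [A → . a id e], [A → . id A P], [A → id . A P] }  — shift
  I10: { [A → id A . P], [P → . a e e], [P → . b A], [P → . id b P], [P → .] }  — shift, reduce
  I11: { [A → id A P .] }  — reduce
  I12: { [A → a A .] }  — reduce
  I13: { [A → . a A], [A → . a id e], [A → . id A P], [A → a id . e], [A → id . A P] }  — shift
  I14: { [A → a id e .] }  — reduce
  I15: { [P → a e . e] }  — shift
  I16: { [P → a e e .] }  — reduce

Conflict in state I0:
  Shift-reduce conflict between [P → .] and [P → . a e e]
So the grammar is NOT LR(0).

Answer: No. Shift-reduce conflict between [P → .] and [P → . a e e]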